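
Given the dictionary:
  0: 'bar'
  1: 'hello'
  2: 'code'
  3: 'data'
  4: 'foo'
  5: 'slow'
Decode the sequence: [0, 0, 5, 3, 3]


Look up each index in the dictionary:
  0 -> 'bar'
  0 -> 'bar'
  5 -> 'slow'
  3 -> 'data'
  3 -> 'data'

Decoded: "bar bar slow data data"


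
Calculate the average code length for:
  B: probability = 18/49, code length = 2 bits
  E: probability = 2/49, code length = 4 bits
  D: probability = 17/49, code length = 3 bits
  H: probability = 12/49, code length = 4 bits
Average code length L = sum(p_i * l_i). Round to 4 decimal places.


Weighted contributions p_i * l_i:
  B: (18/49) * 2 = 36/49
  E: (2/49) * 4 = 8/49
  D: (17/49) * 3 = 51/49
  H: (12/49) * 4 = 48/49
Sum = (36 + 8 + 51 + 48)/49 = 143/49

L = 143/49 = 2.9184 bits/symbol


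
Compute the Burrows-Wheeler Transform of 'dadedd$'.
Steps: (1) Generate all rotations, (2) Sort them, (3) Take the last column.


Rotations (sorted):
  0: $dadedd -> last char: d
  1: adedd$d -> last char: d
  2: d$daded -> last char: d
  3: dadedd$ -> last char: $
  4: dd$dade -> last char: e
  5: dedd$da -> last char: a
  6: edd$dad -> last char: d


BWT = ddd$ead


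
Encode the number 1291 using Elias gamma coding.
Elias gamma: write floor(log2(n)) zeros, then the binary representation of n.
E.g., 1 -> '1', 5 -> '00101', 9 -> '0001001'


num_bits = floor(log2(1291)) + 1 = 11
leading_zeros = num_bits - 1 = 10
binary(1291) = 10100001011

Elias gamma(1291) = '0000000000' + '10100001011' = 000000000010100001011 (21 bits)


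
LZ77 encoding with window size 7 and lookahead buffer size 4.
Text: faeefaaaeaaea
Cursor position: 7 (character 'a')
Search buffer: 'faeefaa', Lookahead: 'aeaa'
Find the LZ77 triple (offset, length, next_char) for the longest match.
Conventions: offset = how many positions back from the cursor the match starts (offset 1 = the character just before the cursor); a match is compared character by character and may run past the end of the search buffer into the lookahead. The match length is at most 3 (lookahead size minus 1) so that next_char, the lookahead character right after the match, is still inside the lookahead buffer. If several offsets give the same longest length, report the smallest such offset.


Try each offset into the search buffer:
  offset=1 (pos 6, char 'a'): match length 1
  offset=2 (pos 5, char 'a'): match length 1
  offset=3 (pos 4, char 'f'): match length 0
  offset=4 (pos 3, char 'e'): match length 0
  offset=5 (pos 2, char 'e'): match length 0
  offset=6 (pos 1, char 'a'): match length 2
  offset=7 (pos 0, char 'f'): match length 0
Longest match has length 2 at offset 6.
next_char = character at position 7 + 2 = 9 -> 'a'

Best match: offset=6, length=2 (matching 'ae' starting at position 1)
LZ77 triple: (6, 2, 'a')


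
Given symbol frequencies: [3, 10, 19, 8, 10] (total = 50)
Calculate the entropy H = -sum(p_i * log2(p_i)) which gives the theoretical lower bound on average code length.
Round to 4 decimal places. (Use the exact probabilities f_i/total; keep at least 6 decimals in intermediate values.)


Per-symbol terms -p_i * log2(p_i) with p_i = f_i/50:
  p = 3/50 = 0.060000: log2(p) = -4.058894, -p*log2(p) = 0.243534
  p = 10/50 = 0.200000: log2(p) = -2.321928, -p*log2(p) = 0.464386
  p = 19/50 = 0.380000: log2(p) = -1.395929, -p*log2(p) = 0.530453
  p = 8/50 = 0.160000: log2(p) = -2.643856, -p*log2(p) = 0.423017
  p = 10/50 = 0.200000: log2(p) = -2.321928, -p*log2(p) = 0.464386
H = 0.243534 + 0.464386 + 0.530453 + 0.423017 + 0.464386 = 2.125776

H = 2.1258 bits/symbol


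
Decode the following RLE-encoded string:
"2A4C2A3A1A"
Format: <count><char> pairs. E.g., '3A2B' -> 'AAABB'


Expanding each <count><char> pair:
  2A -> 'AA'
  4C -> 'CCCC'
  2A -> 'AA'
  3A -> 'AAA'
  1A -> 'A'

Decoded = AACCCCAAAAAA


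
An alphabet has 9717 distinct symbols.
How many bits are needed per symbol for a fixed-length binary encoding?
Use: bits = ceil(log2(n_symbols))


log2(9717) = 13.2463
Bracket: 2^13 = 8192 < 9717 <= 2^14 = 16384
So ceil(log2(9717)) = 14

bits = ceil(log2(9717)) = ceil(13.2463) = 14 bits


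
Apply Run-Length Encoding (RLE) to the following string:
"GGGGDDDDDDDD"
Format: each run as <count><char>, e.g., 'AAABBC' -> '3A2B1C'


Scanning runs left to right:
  i=0: run of 'G' x 4 -> '4G'
  i=4: run of 'D' x 8 -> '8D'

RLE = 4G8D


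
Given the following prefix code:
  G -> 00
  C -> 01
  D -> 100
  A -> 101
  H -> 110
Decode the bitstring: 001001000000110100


Decoding step by step:
Bits 00 -> G
Bits 100 -> D
Bits 100 -> D
Bits 00 -> G
Bits 00 -> G
Bits 110 -> H
Bits 100 -> D


Decoded message: GDDGGHD


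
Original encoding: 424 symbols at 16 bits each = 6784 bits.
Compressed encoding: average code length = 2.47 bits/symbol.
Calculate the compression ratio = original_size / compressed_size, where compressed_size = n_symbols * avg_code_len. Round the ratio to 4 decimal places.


original_size = n_symbols * orig_bits = 424 * 16 = 6784 bits
compressed_size = n_symbols * avg_code_len = 424 * 2.47 = 1047.28 bits
ratio = original_size / compressed_size = 6784 / 1047.28 = 6.4777

Compression ratio = 6.4777


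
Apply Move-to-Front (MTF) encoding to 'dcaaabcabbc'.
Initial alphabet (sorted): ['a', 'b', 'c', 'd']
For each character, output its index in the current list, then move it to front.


MTF encoding:
'd': index 3 in ['a', 'b', 'c', 'd'] -> ['d', 'a', 'b', 'c']
'c': index 3 in ['d', 'a', 'b', 'c'] -> ['c', 'd', 'a', 'b']
'a': index 2 in ['c', 'd', 'a', 'b'] -> ['a', 'c', 'd', 'b']
'a': index 0 in ['a', 'c', 'd', 'b'] -> ['a', 'c', 'd', 'b']
'a': index 0 in ['a', 'c', 'd', 'b'] -> ['a', 'c', 'd', 'b']
'b': index 3 in ['a', 'c', 'd', 'b'] -> ['b', 'a', 'c', 'd']
'c': index 2 in ['b', 'a', 'c', 'd'] -> ['c', 'b', 'a', 'd']
'a': index 2 in ['c', 'b', 'a', 'd'] -> ['a', 'c', 'b', 'd']
'b': index 2 in ['a', 'c', 'b', 'd'] -> ['b', 'a', 'c', 'd']
'b': index 0 in ['b', 'a', 'c', 'd'] -> ['b', 'a', 'c', 'd']
'c': index 2 in ['b', 'a', 'c', 'd'] -> ['c', 'b', 'a', 'd']


Output: [3, 3, 2, 0, 0, 3, 2, 2, 2, 0, 2]


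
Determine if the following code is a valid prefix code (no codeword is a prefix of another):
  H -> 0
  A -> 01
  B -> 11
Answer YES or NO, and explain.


Checking each pair (does one codeword prefix another?):
  H='0' vs A='01': prefix -- VIOLATION

NO -- this is NOT a valid prefix code. H (0) is a prefix of A (01).


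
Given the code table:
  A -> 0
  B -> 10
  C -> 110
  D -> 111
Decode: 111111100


Decoding:
111 -> D
111 -> D
10 -> B
0 -> A


Result: DDBA


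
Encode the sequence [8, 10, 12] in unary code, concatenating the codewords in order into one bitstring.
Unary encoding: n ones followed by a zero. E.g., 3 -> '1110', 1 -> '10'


Encode each number as n ones followed by a terminating 0:
  8 -> 111111110 (9 bits)
  10 -> 11111111110 (11 bits)
  12 -> 1111111111110 (13 bits)
Total length = 9 + 11 + 13 = 33 bits.

Unary([8, 10, 12]) = 111111110111111111101111111111110 (33 bits)


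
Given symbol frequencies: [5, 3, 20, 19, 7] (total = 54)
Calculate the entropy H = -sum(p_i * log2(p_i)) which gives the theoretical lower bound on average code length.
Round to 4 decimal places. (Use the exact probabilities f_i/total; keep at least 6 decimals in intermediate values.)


Per-symbol terms -p_i * log2(p_i) with p_i = f_i/54:
  p = 5/54 = 0.092593: log2(p) = -3.432959, -p*log2(p) = 0.317867
  p = 3/54 = 0.055556: log2(p) = -4.169925, -p*log2(p) = 0.231663
  p = 20/54 = 0.370370: log2(p) = -1.432959, -p*log2(p) = 0.530726
  p = 19/54 = 0.351852: log2(p) = -1.506960, -p*log2(p) = 0.530227
  p = 7/54 = 0.129630: log2(p) = -2.947533, -p*log2(p) = 0.382088
H = 0.317867 + 0.231663 + 0.530726 + 0.530227 + 0.382088 = 1.992571

H = 1.9926 bits/symbol


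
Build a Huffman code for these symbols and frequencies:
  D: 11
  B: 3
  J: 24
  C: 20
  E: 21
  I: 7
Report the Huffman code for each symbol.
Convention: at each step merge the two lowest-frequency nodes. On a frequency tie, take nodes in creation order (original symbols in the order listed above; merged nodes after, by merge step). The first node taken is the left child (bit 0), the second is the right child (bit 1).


Huffman tree construction:
Step 1: Merge B(3) + I(7) = 10
Step 2: Merge (B+I)(10) + D(11) = 21
Step 3: Merge C(20) + E(21) = 41
Step 4: Merge ((B+I)+D)(21) + J(24) = 45
Step 5: Merge (C+E)(41) + (((B+I)+D)+J)(45) = 86
Read each symbol's code off the tree from the root (left child = 0, right child = 1).

Codes:
  D: 101 (length 3)
  B: 1000 (length 4)
  J: 11 (length 2)
  C: 00 (length 2)
  E: 01 (length 2)
  I: 1001 (length 4)
Average code length: 203/86 = 2.3605 bits/symbol


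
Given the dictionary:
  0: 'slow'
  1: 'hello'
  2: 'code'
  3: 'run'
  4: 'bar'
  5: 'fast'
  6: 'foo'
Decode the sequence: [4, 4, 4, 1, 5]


Look up each index in the dictionary:
  4 -> 'bar'
  4 -> 'bar'
  4 -> 'bar'
  1 -> 'hello'
  5 -> 'fast'

Decoded: "bar bar bar hello fast"


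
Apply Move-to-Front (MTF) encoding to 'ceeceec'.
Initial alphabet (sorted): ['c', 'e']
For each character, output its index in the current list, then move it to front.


MTF encoding:
'c': index 0 in ['c', 'e'] -> ['c', 'e']
'e': index 1 in ['c', 'e'] -> ['e', 'c']
'e': index 0 in ['e', 'c'] -> ['e', 'c']
'c': index 1 in ['e', 'c'] -> ['c', 'e']
'e': index 1 in ['c', 'e'] -> ['e', 'c']
'e': index 0 in ['e', 'c'] -> ['e', 'c']
'c': index 1 in ['e', 'c'] -> ['c', 'e']


Output: [0, 1, 0, 1, 1, 0, 1]


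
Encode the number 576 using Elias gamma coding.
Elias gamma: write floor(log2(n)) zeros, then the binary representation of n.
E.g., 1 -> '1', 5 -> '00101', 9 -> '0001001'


num_bits = floor(log2(576)) + 1 = 10
leading_zeros = num_bits - 1 = 9
binary(576) = 1001000000

Elias gamma(576) = '000000000' + '1001000000' = 0000000001001000000 (19 bits)


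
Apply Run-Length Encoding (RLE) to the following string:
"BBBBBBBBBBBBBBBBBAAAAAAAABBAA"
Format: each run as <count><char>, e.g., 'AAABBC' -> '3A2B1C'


Scanning runs left to right:
  i=0: run of 'B' x 17 -> '17B'
  i=17: run of 'A' x 8 -> '8A'
  i=25: run of 'B' x 2 -> '2B'
  i=27: run of 'A' x 2 -> '2A'

RLE = 17B8A2B2A


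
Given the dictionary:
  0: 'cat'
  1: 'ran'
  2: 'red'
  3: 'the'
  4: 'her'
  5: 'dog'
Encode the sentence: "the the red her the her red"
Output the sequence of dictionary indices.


Look up each word in the dictionary:
  'the' -> 3
  'the' -> 3
  'red' -> 2
  'her' -> 4
  'the' -> 3
  'her' -> 4
  'red' -> 2

Encoded: [3, 3, 2, 4, 3, 4, 2]


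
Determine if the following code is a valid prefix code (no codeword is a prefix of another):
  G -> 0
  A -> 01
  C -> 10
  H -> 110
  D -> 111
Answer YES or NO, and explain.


Checking each pair (does one codeword prefix another?):
  G='0' vs A='01': prefix -- VIOLATION

NO -- this is NOT a valid prefix code. G (0) is a prefix of A (01).


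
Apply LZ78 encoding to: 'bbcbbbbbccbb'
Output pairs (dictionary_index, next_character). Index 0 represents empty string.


LZ78 encoding steps:
Dictionary: {0: ''}
Step 1: w='' (idx 0), next='b' -> output (0, 'b'), add 'b' as idx 1
Step 2: w='b' (idx 1), next='c' -> output (1, 'c'), add 'bc' as idx 2
Step 3: w='b' (idx 1), next='b' -> output (1, 'b'), add 'bb' as idx 3
Step 4: w='bb' (idx 3), next='b' -> output (3, 'b'), add 'bbb' as idx 4
Step 5: w='' (idx 0), next='c' -> output (0, 'c'), add 'c' as idx 5
Step 6: w='c' (idx 5), next='b' -> output (5, 'b'), add 'cb' as idx 6
Step 7: w='b' (idx 1), end of input -> output (1, '')


Encoded: [(0, 'b'), (1, 'c'), (1, 'b'), (3, 'b'), (0, 'c'), (5, 'b'), (1, '')]


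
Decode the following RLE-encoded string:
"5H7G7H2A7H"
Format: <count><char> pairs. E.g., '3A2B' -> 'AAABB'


Expanding each <count><char> pair:
  5H -> 'HHHHH'
  7G -> 'GGGGGGG'
  7H -> 'HHHHHHH'
  2A -> 'AA'
  7H -> 'HHHHHHH'

Decoded = HHHHHGGGGGGGHHHHHHHAAHHHHHHH


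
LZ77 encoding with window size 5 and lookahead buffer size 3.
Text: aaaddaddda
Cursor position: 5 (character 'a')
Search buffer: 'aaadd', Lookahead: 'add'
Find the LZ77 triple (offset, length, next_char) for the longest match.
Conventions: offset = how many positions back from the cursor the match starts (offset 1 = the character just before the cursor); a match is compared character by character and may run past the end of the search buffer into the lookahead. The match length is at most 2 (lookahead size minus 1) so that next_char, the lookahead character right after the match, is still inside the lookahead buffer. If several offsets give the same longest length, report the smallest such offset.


Try each offset into the search buffer:
  offset=1 (pos 4, char 'd'): match length 0
  offset=2 (pos 3, char 'd'): match length 0
  offset=3 (pos 2, char 'a'): match length 2
  offset=4 (pos 1, char 'a'): match length 1
  offset=5 (pos 0, char 'a'): match length 1
Longest match has length 2 at offset 3.
next_char = character at position 5 + 2 = 7 -> 'd'

Best match: offset=3, length=2 (matching 'ad' starting at position 2)
LZ77 triple: (3, 2, 'd')


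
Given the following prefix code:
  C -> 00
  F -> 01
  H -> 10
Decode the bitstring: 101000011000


Decoding step by step:
Bits 10 -> H
Bits 10 -> H
Bits 00 -> C
Bits 01 -> F
Bits 10 -> H
Bits 00 -> C


Decoded message: HHCFHC


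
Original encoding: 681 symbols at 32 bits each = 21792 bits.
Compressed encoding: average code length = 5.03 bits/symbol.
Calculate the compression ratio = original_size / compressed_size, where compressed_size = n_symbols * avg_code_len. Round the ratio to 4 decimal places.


original_size = n_symbols * orig_bits = 681 * 32 = 21792 bits
compressed_size = n_symbols * avg_code_len = 681 * 5.03 = 3425.43 bits
ratio = original_size / compressed_size = 21792 / 3425.43 = 6.3618

Compression ratio = 6.3618


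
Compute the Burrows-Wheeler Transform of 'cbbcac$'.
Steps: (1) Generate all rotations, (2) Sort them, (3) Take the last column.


Rotations (sorted):
  0: $cbbcac -> last char: c
  1: ac$cbbc -> last char: c
  2: bbcac$c -> last char: c
  3: bcac$cb -> last char: b
  4: c$cbbca -> last char: a
  5: cac$cbb -> last char: b
  6: cbbcac$ -> last char: $


BWT = cccbab$


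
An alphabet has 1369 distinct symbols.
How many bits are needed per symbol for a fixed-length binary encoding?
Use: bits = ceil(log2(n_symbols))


log2(1369) = 10.4189
Bracket: 2^10 = 1024 < 1369 <= 2^11 = 2048
So ceil(log2(1369)) = 11

bits = ceil(log2(1369)) = ceil(10.4189) = 11 bits


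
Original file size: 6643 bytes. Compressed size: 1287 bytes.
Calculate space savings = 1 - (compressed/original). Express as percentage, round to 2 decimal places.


ratio = compressed/original = 1287/6643 = 0.193738
savings = 1 - ratio = 1 - 0.193738 = 0.806262
as a percentage: 0.806262 * 100 = 80.63%

Space savings = 1 - 1287/6643 = 80.63%


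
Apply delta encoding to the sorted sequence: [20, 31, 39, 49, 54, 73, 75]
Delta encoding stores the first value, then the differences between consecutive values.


First value: 20
Deltas:
  31 - 20 = 11
  39 - 31 = 8
  49 - 39 = 10
  54 - 49 = 5
  73 - 54 = 19
  75 - 73 = 2


Delta encoded: [20, 11, 8, 10, 5, 19, 2]


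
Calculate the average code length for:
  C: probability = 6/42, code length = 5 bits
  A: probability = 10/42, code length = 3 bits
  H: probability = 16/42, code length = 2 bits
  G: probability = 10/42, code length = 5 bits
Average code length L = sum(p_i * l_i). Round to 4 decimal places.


Weighted contributions p_i * l_i:
  C: (6/42) * 5 = 30/42
  A: (10/42) * 3 = 30/42
  H: (16/42) * 2 = 32/42
  G: (10/42) * 5 = 50/42
Sum = (30 + 30 + 32 + 50)/42 = 142/42

L = 142/42 = 3.3810 bits/symbol


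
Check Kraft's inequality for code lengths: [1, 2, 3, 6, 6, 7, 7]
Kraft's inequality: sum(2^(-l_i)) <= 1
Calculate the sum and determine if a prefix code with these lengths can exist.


Sum = 2^(-1) + 2^(-2) + 2^(-3) + 2^(-6) + 2^(-6) + 2^(-7) + 2^(-7)
    = 0.5 + 0.25 + 0.125 + 0.015625 + 0.015625 + 0.0078125 + 0.0078125
    = 118/128 = 0.921875
Since 0.921875 <= 1, Kraft's inequality IS satisfied.
A prefix code with these lengths CAN exist.

Kraft sum = 0.921875. Satisfied.


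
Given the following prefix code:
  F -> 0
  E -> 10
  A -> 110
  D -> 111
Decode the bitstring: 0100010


Decoding step by step:
Bits 0 -> F
Bits 10 -> E
Bits 0 -> F
Bits 0 -> F
Bits 10 -> E


Decoded message: FEFFE


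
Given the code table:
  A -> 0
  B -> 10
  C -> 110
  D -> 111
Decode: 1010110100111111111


Decoding:
10 -> B
10 -> B
110 -> C
10 -> B
0 -> A
111 -> D
111 -> D
111 -> D


Result: BBCBADDD


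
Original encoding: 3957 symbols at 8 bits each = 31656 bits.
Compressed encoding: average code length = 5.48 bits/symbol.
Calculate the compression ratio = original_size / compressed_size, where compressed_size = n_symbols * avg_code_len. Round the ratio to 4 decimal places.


original_size = n_symbols * orig_bits = 3957 * 8 = 31656 bits
compressed_size = n_symbols * avg_code_len = 3957 * 5.48 = 21684.36 bits
ratio = original_size / compressed_size = 31656 / 21684.36 = 1.4599

Compression ratio = 1.4599


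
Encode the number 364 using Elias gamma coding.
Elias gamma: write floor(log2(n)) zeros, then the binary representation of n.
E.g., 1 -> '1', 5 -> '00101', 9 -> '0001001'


num_bits = floor(log2(364)) + 1 = 9
leading_zeros = num_bits - 1 = 8
binary(364) = 101101100

Elias gamma(364) = '00000000' + '101101100' = 00000000101101100 (17 bits)


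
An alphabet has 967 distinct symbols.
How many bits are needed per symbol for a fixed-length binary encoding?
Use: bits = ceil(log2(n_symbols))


log2(967) = 9.9174
Bracket: 2^9 = 512 < 967 <= 2^10 = 1024
So ceil(log2(967)) = 10

bits = ceil(log2(967)) = ceil(9.9174) = 10 bits


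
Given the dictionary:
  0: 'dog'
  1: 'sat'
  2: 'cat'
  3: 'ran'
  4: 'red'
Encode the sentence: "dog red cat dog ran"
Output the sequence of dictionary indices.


Look up each word in the dictionary:
  'dog' -> 0
  'red' -> 4
  'cat' -> 2
  'dog' -> 0
  'ran' -> 3

Encoded: [0, 4, 2, 0, 3]


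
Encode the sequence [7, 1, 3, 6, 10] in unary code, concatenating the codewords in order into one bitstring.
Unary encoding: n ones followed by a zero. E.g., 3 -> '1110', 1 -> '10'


Encode each number as n ones followed by a terminating 0:
  7 -> 11111110 (8 bits)
  1 -> 10 (2 bits)
  3 -> 1110 (4 bits)
  6 -> 1111110 (7 bits)
  10 -> 11111111110 (11 bits)
Total length = 8 + 2 + 4 + 7 + 11 = 32 bits.

Unary([7, 1, 3, 6, 10]) = 11111110101110111111011111111110 (32 bits)


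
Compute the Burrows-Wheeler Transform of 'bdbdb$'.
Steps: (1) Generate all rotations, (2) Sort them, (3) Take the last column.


Rotations (sorted):
  0: $bdbdb -> last char: b
  1: b$bdbd -> last char: d
  2: bdb$bd -> last char: d
  3: bdbdb$ -> last char: $
  4: db$bdb -> last char: b
  5: dbdb$b -> last char: b


BWT = bdd$bb


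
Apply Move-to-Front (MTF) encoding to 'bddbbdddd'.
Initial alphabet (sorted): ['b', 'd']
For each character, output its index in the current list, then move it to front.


MTF encoding:
'b': index 0 in ['b', 'd'] -> ['b', 'd']
'd': index 1 in ['b', 'd'] -> ['d', 'b']
'd': index 0 in ['d', 'b'] -> ['d', 'b']
'b': index 1 in ['d', 'b'] -> ['b', 'd']
'b': index 0 in ['b', 'd'] -> ['b', 'd']
'd': index 1 in ['b', 'd'] -> ['d', 'b']
'd': index 0 in ['d', 'b'] -> ['d', 'b']
'd': index 0 in ['d', 'b'] -> ['d', 'b']
'd': index 0 in ['d', 'b'] -> ['d', 'b']


Output: [0, 1, 0, 1, 0, 1, 0, 0, 0]


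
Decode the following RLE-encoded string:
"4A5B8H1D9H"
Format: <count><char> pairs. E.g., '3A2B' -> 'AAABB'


Expanding each <count><char> pair:
  4A -> 'AAAA'
  5B -> 'BBBBB'
  8H -> 'HHHHHHHH'
  1D -> 'D'
  9H -> 'HHHHHHHHH'

Decoded = AAAABBBBBHHHHHHHHDHHHHHHHHH


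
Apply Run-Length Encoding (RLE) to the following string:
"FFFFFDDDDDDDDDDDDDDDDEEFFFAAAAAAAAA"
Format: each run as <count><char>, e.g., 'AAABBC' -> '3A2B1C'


Scanning runs left to right:
  i=0: run of 'F' x 5 -> '5F'
  i=5: run of 'D' x 16 -> '16D'
  i=21: run of 'E' x 2 -> '2E'
  i=23: run of 'F' x 3 -> '3F'
  i=26: run of 'A' x 9 -> '9A'

RLE = 5F16D2E3F9A


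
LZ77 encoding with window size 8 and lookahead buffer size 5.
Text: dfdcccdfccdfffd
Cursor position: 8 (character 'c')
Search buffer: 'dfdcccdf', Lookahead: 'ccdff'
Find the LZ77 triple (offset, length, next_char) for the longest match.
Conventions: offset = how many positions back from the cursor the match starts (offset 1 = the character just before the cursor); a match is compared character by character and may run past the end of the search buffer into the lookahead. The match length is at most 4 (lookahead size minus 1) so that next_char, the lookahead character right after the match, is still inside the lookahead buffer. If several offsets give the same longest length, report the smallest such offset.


Try each offset into the search buffer:
  offset=1 (pos 7, char 'f'): match length 0
  offset=2 (pos 6, char 'd'): match length 0
  offset=3 (pos 5, char 'c'): match length 1
  offset=4 (pos 4, char 'c'): match length 4
  offset=5 (pos 3, char 'c'): match length 2
  offset=6 (pos 2, char 'd'): match length 0
  offset=7 (pos 1, char 'f'): match length 0
  offset=8 (pos 0, char 'd'): match length 0
Longest match has length 4 at offset 4.
next_char = character at position 8 + 4 = 12 -> 'f'

Best match: offset=4, length=4 (matching 'ccdf' starting at position 4)
LZ77 triple: (4, 4, 'f')


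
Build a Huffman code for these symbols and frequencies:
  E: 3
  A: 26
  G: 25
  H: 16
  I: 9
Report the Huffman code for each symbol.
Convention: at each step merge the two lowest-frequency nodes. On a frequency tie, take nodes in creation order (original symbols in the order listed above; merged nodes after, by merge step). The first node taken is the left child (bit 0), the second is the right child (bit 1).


Huffman tree construction:
Step 1: Merge E(3) + I(9) = 12
Step 2: Merge (E+I)(12) + H(16) = 28
Step 3: Merge G(25) + A(26) = 51
Step 4: Merge ((E+I)+H)(28) + (G+A)(51) = 79
Read each symbol's code off the tree from the root (left child = 0, right child = 1).

Codes:
  E: 000 (length 3)
  A: 11 (length 2)
  G: 10 (length 2)
  H: 01 (length 2)
  I: 001 (length 3)
Average code length: 170/79 = 2.1519 bits/symbol


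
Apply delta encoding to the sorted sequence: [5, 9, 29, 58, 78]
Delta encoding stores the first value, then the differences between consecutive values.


First value: 5
Deltas:
  9 - 5 = 4
  29 - 9 = 20
  58 - 29 = 29
  78 - 58 = 20


Delta encoded: [5, 4, 20, 29, 20]


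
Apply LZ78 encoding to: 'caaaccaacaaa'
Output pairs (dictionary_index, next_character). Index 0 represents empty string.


LZ78 encoding steps:
Dictionary: {0: ''}
Step 1: w='' (idx 0), next='c' -> output (0, 'c'), add 'c' as idx 1
Step 2: w='' (idx 0), next='a' -> output (0, 'a'), add 'a' as idx 2
Step 3: w='a' (idx 2), next='a' -> output (2, 'a'), add 'aa' as idx 3
Step 4: w='c' (idx 1), next='c' -> output (1, 'c'), add 'cc' as idx 4
Step 5: w='aa' (idx 3), next='c' -> output (3, 'c'), add 'aac' as idx 5
Step 6: w='aa' (idx 3), next='a' -> output (3, 'a'), add 'aaa' as idx 6


Encoded: [(0, 'c'), (0, 'a'), (2, 'a'), (1, 'c'), (3, 'c'), (3, 'a')]


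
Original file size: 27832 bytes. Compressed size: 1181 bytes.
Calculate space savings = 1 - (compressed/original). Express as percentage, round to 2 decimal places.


ratio = compressed/original = 1181/27832 = 0.042433
savings = 1 - ratio = 1 - 0.042433 = 0.957567
as a percentage: 0.957567 * 100 = 95.76%

Space savings = 1 - 1181/27832 = 95.76%


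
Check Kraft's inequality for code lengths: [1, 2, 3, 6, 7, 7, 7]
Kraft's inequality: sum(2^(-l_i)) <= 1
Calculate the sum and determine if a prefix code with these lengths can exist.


Sum = 2^(-1) + 2^(-2) + 2^(-3) + 2^(-6) + 2^(-7) + 2^(-7) + 2^(-7)
    = 0.5 + 0.25 + 0.125 + 0.015625 + 0.0078125 + 0.0078125 + 0.0078125
    = 117/128 = 0.9140625
Since 0.9140625 <= 1, Kraft's inequality IS satisfied.
A prefix code with these lengths CAN exist.

Kraft sum = 0.9140625. Satisfied.


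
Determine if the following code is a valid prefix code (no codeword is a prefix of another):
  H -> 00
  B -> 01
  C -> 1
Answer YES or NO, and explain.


Checking each pair (does one codeword prefix another?):
  H='00' vs B='01': no prefix
  H='00' vs C='1': no prefix
  B='01' vs H='00': no prefix
  B='01' vs C='1': no prefix
  C='1' vs H='00': no prefix
  C='1' vs B='01': no prefix
No violation found over all pairs.

YES -- this is a valid prefix code. No codeword is a prefix of any other codeword.


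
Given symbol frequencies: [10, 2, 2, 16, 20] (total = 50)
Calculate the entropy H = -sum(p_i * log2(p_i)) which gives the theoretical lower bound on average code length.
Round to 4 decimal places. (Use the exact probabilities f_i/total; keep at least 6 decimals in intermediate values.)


Per-symbol terms -p_i * log2(p_i) with p_i = f_i/50:
  p = 10/50 = 0.200000: log2(p) = -2.321928, -p*log2(p) = 0.464386
  p = 2/50 = 0.040000: log2(p) = -4.643856, -p*log2(p) = 0.185754
  p = 2/50 = 0.040000: log2(p) = -4.643856, -p*log2(p) = 0.185754
  p = 16/50 = 0.320000: log2(p) = -1.643856, -p*log2(p) = 0.526034
  p = 20/50 = 0.400000: log2(p) = -1.321928, -p*log2(p) = 0.528771
H = 0.464386 + 0.185754 + 0.185754 + 0.526034 + 0.528771 = 1.890699

H = 1.8907 bits/symbol


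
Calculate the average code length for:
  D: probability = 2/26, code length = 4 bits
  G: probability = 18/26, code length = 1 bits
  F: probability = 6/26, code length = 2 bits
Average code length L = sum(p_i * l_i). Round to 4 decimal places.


Weighted contributions p_i * l_i:
  D: (2/26) * 4 = 8/26
  G: (18/26) * 1 = 18/26
  F: (6/26) * 2 = 12/26
Sum = (8 + 18 + 12)/26 = 38/26

L = 38/26 = 1.4615 bits/symbol


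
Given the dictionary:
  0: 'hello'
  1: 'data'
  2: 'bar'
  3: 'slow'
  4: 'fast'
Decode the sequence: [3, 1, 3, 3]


Look up each index in the dictionary:
  3 -> 'slow'
  1 -> 'data'
  3 -> 'slow'
  3 -> 'slow'

Decoded: "slow data slow slow"


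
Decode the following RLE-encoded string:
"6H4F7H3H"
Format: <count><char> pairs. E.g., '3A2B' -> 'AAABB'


Expanding each <count><char> pair:
  6H -> 'HHHHHH'
  4F -> 'FFFF'
  7H -> 'HHHHHHH'
  3H -> 'HHH'

Decoded = HHHHHHFFFFHHHHHHHHHH


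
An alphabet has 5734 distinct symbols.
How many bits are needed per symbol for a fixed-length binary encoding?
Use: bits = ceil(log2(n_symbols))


log2(5734) = 12.4853
Bracket: 2^12 = 4096 < 5734 <= 2^13 = 8192
So ceil(log2(5734)) = 13

bits = ceil(log2(5734)) = ceil(12.4853) = 13 bits


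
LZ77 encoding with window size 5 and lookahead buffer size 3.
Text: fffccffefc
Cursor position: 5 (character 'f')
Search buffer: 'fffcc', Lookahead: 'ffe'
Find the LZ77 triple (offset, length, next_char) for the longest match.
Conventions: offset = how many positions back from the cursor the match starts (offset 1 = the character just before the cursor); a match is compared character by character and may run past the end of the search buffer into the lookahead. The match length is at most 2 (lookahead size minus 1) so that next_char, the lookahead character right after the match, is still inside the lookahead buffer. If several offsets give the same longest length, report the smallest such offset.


Try each offset into the search buffer:
  offset=1 (pos 4, char 'c'): match length 0
  offset=2 (pos 3, char 'c'): match length 0
  offset=3 (pos 2, char 'f'): match length 1
  offset=4 (pos 1, char 'f'): match length 2
  offset=5 (pos 0, char 'f'): match length 2
Longest match has length 2, found at offsets 4, 5; take the smallest, offset 4.
next_char = character at position 5 + 2 = 7 -> 'e'

Best match: offset=4, length=2 (matching 'ff' starting at position 1)
LZ77 triple: (4, 2, 'e')


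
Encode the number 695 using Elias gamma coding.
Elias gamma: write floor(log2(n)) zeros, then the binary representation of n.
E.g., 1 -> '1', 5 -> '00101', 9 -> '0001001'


num_bits = floor(log2(695)) + 1 = 10
leading_zeros = num_bits - 1 = 9
binary(695) = 1010110111

Elias gamma(695) = '000000000' + '1010110111' = 0000000001010110111 (19 bits)


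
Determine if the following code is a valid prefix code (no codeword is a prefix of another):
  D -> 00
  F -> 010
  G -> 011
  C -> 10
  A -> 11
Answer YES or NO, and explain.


Checking each pair (does one codeword prefix another?):
  D='00' vs F='010': no prefix
  D='00' vs G='011': no prefix
  D='00' vs C='10': no prefix
  D='00' vs A='11': no prefix
  F='010' vs D='00': no prefix
  F='010' vs G='011': no prefix
  F='010' vs C='10': no prefix
  F='010' vs A='11': no prefix
  G='011' vs D='00': no prefix
  G='011' vs F='010': no prefix
  G='011' vs C='10': no prefix
  G='011' vs A='11': no prefix
  C='10' vs D='00': no prefix
  C='10' vs F='010': no prefix
  C='10' vs G='011': no prefix
  C='10' vs A='11': no prefix
  A='11' vs D='00': no prefix
  A='11' vs F='010': no prefix
  A='11' vs G='011': no prefix
  A='11' vs C='10': no prefix
No violation found over all pairs.

YES -- this is a valid prefix code. No codeword is a prefix of any other codeword.


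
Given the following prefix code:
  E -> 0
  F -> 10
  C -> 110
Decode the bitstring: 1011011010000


Decoding step by step:
Bits 10 -> F
Bits 110 -> C
Bits 110 -> C
Bits 10 -> F
Bits 0 -> E
Bits 0 -> E
Bits 0 -> E


Decoded message: FCCFEEE


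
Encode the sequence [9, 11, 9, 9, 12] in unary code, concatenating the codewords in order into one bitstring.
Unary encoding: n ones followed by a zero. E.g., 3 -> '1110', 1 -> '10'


Encode each number as n ones followed by a terminating 0:
  9 -> 1111111110 (10 bits)
  11 -> 111111111110 (12 bits)
  9 -> 1111111110 (10 bits)
  9 -> 1111111110 (10 bits)
  12 -> 1111111111110 (13 bits)
Total length = 10 + 12 + 10 + 10 + 13 = 55 bits.

Unary([9, 11, 9, 9, 12]) = 1111111110111111111110111111111011111111101111111111110 (55 bits)


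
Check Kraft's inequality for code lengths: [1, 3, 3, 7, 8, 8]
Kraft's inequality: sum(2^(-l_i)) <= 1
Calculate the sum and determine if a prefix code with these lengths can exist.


Sum = 2^(-1) + 2^(-3) + 2^(-3) + 2^(-7) + 2^(-8) + 2^(-8)
    = 0.5 + 0.125 + 0.125 + 0.0078125 + 0.00390625 + 0.00390625
    = 196/256 = 0.765625
Since 0.765625 <= 1, Kraft's inequality IS satisfied.
A prefix code with these lengths CAN exist.

Kraft sum = 0.765625. Satisfied.


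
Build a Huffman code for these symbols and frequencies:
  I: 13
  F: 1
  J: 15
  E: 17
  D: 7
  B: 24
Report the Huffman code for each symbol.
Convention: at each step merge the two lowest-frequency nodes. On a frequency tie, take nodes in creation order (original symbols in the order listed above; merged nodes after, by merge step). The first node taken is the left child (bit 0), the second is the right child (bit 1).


Huffman tree construction:
Step 1: Merge F(1) + D(7) = 8
Step 2: Merge (F+D)(8) + I(13) = 21
Step 3: Merge J(15) + E(17) = 32
Step 4: Merge ((F+D)+I)(21) + B(24) = 45
Step 5: Merge (J+E)(32) + (((F+D)+I)+B)(45) = 77
Read each symbol's code off the tree from the root (left child = 0, right child = 1).

Codes:
  I: 101 (length 3)
  F: 1000 (length 4)
  J: 00 (length 2)
  E: 01 (length 2)
  D: 1001 (length 4)
  B: 11 (length 2)
Average code length: 183/77 = 2.3766 bits/symbol


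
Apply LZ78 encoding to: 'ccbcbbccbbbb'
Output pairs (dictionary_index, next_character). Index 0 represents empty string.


LZ78 encoding steps:
Dictionary: {0: ''}
Step 1: w='' (idx 0), next='c' -> output (0, 'c'), add 'c' as idx 1
Step 2: w='c' (idx 1), next='b' -> output (1, 'b'), add 'cb' as idx 2
Step 3: w='cb' (idx 2), next='b' -> output (2, 'b'), add 'cbb' as idx 3
Step 4: w='c' (idx 1), next='c' -> output (1, 'c'), add 'cc' as idx 4
Step 5: w='' (idx 0), next='b' -> output (0, 'b'), add 'b' as idx 5
Step 6: w='b' (idx 5), next='b' -> output (5, 'b'), add 'bb' as idx 6
Step 7: w='b' (idx 5), end of input -> output (5, '')


Encoded: [(0, 'c'), (1, 'b'), (2, 'b'), (1, 'c'), (0, 'b'), (5, 'b'), (5, '')]


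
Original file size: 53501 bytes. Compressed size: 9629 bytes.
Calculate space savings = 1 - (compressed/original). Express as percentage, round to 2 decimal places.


ratio = compressed/original = 9629/53501 = 0.179978
savings = 1 - ratio = 1 - 0.179978 = 0.820022
as a percentage: 0.820022 * 100 = 82.0%

Space savings = 1 - 9629/53501 = 82.0%


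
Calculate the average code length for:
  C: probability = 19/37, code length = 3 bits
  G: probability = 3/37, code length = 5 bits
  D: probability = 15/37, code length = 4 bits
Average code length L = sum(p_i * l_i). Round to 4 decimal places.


Weighted contributions p_i * l_i:
  C: (19/37) * 3 = 57/37
  G: (3/37) * 5 = 15/37
  D: (15/37) * 4 = 60/37
Sum = (57 + 15 + 60)/37 = 132/37

L = 132/37 = 3.5676 bits/symbol


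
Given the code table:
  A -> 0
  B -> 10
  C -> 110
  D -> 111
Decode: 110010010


Decoding:
110 -> C
0 -> A
10 -> B
0 -> A
10 -> B


Result: CABAB


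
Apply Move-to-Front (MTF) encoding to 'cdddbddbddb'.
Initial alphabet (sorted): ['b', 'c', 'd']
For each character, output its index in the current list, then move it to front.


MTF encoding:
'c': index 1 in ['b', 'c', 'd'] -> ['c', 'b', 'd']
'd': index 2 in ['c', 'b', 'd'] -> ['d', 'c', 'b']
'd': index 0 in ['d', 'c', 'b'] -> ['d', 'c', 'b']
'd': index 0 in ['d', 'c', 'b'] -> ['d', 'c', 'b']
'b': index 2 in ['d', 'c', 'b'] -> ['b', 'd', 'c']
'd': index 1 in ['b', 'd', 'c'] -> ['d', 'b', 'c']
'd': index 0 in ['d', 'b', 'c'] -> ['d', 'b', 'c']
'b': index 1 in ['d', 'b', 'c'] -> ['b', 'd', 'c']
'd': index 1 in ['b', 'd', 'c'] -> ['d', 'b', 'c']
'd': index 0 in ['d', 'b', 'c'] -> ['d', 'b', 'c']
'b': index 1 in ['d', 'b', 'c'] -> ['b', 'd', 'c']


Output: [1, 2, 0, 0, 2, 1, 0, 1, 1, 0, 1]


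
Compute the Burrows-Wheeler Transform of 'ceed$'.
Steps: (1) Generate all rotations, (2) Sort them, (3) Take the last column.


Rotations (sorted):
  0: $ceed -> last char: d
  1: ceed$ -> last char: $
  2: d$cee -> last char: e
  3: ed$ce -> last char: e
  4: eed$c -> last char: c


BWT = d$eec


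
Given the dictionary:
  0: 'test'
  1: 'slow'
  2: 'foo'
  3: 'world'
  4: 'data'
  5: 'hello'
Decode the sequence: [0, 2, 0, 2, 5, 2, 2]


Look up each index in the dictionary:
  0 -> 'test'
  2 -> 'foo'
  0 -> 'test'
  2 -> 'foo'
  5 -> 'hello'
  2 -> 'foo'
  2 -> 'foo'

Decoded: "test foo test foo hello foo foo"


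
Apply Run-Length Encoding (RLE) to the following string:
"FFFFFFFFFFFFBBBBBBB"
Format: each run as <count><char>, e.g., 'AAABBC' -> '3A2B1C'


Scanning runs left to right:
  i=0: run of 'F' x 12 -> '12F'
  i=12: run of 'B' x 7 -> '7B'

RLE = 12F7B


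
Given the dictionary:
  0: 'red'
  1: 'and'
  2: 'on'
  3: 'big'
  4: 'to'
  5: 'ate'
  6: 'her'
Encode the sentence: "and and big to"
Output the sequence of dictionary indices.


Look up each word in the dictionary:
  'and' -> 1
  'and' -> 1
  'big' -> 3
  'to' -> 4

Encoded: [1, 1, 3, 4]


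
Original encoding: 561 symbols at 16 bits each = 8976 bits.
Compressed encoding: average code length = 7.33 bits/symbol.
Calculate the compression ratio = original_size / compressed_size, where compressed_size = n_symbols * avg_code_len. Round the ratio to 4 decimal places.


original_size = n_symbols * orig_bits = 561 * 16 = 8976 bits
compressed_size = n_symbols * avg_code_len = 561 * 7.33 = 4112.13 bits
ratio = original_size / compressed_size = 8976 / 4112.13 = 2.1828

Compression ratio = 2.1828


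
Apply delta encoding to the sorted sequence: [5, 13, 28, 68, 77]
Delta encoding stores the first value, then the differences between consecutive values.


First value: 5
Deltas:
  13 - 5 = 8
  28 - 13 = 15
  68 - 28 = 40
  77 - 68 = 9


Delta encoded: [5, 8, 15, 40, 9]


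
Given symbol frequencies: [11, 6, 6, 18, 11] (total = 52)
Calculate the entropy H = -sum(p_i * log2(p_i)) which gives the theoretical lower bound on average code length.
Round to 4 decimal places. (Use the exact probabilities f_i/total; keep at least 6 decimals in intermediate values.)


Per-symbol terms -p_i * log2(p_i) with p_i = f_i/52:
  p = 11/52 = 0.211538: log2(p) = -2.241008, -p*log2(p) = 0.474059
  p = 6/52 = 0.115385: log2(p) = -3.115477, -p*log2(p) = 0.359478
  p = 6/52 = 0.115385: log2(p) = -3.115477, -p*log2(p) = 0.359478
  p = 18/52 = 0.346154: log2(p) = -1.530515, -p*log2(p) = 0.529794
  p = 11/52 = 0.211538: log2(p) = -2.241008, -p*log2(p) = 0.474059
H = 0.474059 + 0.359478 + 0.359478 + 0.529794 + 0.474059 = 2.196868

H = 2.1969 bits/symbol


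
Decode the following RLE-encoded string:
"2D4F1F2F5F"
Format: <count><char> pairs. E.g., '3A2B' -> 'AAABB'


Expanding each <count><char> pair:
  2D -> 'DD'
  4F -> 'FFFF'
  1F -> 'F'
  2F -> 'FF'
  5F -> 'FFFFF'

Decoded = DDFFFFFFFFFFFF


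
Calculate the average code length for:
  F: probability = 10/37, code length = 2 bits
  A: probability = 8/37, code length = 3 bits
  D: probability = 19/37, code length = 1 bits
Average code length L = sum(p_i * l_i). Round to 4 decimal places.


Weighted contributions p_i * l_i:
  F: (10/37) * 2 = 20/37
  A: (8/37) * 3 = 24/37
  D: (19/37) * 1 = 19/37
Sum = (20 + 24 + 19)/37 = 63/37

L = 63/37 = 1.7027 bits/symbol


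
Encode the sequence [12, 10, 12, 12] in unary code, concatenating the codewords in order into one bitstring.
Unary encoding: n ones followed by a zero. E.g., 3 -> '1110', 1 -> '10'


Encode each number as n ones followed by a terminating 0:
  12 -> 1111111111110 (13 bits)
  10 -> 11111111110 (11 bits)
  12 -> 1111111111110 (13 bits)
  12 -> 1111111111110 (13 bits)
Total length = 13 + 11 + 13 + 13 = 50 bits.

Unary([12, 10, 12, 12]) = 11111111111101111111111011111111111101111111111110 (50 bits)


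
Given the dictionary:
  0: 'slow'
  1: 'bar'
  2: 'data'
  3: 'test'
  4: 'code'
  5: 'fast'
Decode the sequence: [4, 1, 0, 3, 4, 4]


Look up each index in the dictionary:
  4 -> 'code'
  1 -> 'bar'
  0 -> 'slow'
  3 -> 'test'
  4 -> 'code'
  4 -> 'code'

Decoded: "code bar slow test code code"


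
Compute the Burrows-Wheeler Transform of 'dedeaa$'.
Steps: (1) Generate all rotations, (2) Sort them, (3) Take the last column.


Rotations (sorted):
  0: $dedeaa -> last char: a
  1: a$dedea -> last char: a
  2: aa$dede -> last char: e
  3: deaa$de -> last char: e
  4: dedeaa$ -> last char: $
  5: eaa$ded -> last char: d
  6: edeaa$d -> last char: d


BWT = aaee$dd


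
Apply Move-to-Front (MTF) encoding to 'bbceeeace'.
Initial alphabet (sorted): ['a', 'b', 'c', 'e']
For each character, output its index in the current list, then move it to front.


MTF encoding:
'b': index 1 in ['a', 'b', 'c', 'e'] -> ['b', 'a', 'c', 'e']
'b': index 0 in ['b', 'a', 'c', 'e'] -> ['b', 'a', 'c', 'e']
'c': index 2 in ['b', 'a', 'c', 'e'] -> ['c', 'b', 'a', 'e']
'e': index 3 in ['c', 'b', 'a', 'e'] -> ['e', 'c', 'b', 'a']
'e': index 0 in ['e', 'c', 'b', 'a'] -> ['e', 'c', 'b', 'a']
'e': index 0 in ['e', 'c', 'b', 'a'] -> ['e', 'c', 'b', 'a']
'a': index 3 in ['e', 'c', 'b', 'a'] -> ['a', 'e', 'c', 'b']
'c': index 2 in ['a', 'e', 'c', 'b'] -> ['c', 'a', 'e', 'b']
'e': index 2 in ['c', 'a', 'e', 'b'] -> ['e', 'c', 'a', 'b']


Output: [1, 0, 2, 3, 0, 0, 3, 2, 2]


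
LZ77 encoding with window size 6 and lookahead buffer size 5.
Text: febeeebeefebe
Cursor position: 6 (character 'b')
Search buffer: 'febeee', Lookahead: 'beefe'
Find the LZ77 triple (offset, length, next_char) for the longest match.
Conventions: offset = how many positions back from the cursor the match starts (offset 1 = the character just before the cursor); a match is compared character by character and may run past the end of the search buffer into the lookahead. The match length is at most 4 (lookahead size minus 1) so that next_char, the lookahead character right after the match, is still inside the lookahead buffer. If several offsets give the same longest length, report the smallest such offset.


Try each offset into the search buffer:
  offset=1 (pos 5, char 'e'): match length 0
  offset=2 (pos 4, char 'e'): match length 0
  offset=3 (pos 3, char 'e'): match length 0
  offset=4 (pos 2, char 'b'): match length 3
  offset=5 (pos 1, char 'e'): match length 0
  offset=6 (pos 0, char 'f'): match length 0
Longest match has length 3 at offset 4.
next_char = character at position 6 + 3 = 9 -> 'f'

Best match: offset=4, length=3 (matching 'bee' starting at position 2)
LZ77 triple: (4, 3, 'f')
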